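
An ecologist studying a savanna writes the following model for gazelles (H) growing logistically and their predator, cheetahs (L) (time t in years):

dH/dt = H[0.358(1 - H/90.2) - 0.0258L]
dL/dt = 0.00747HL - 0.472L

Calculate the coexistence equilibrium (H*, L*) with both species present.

From dL/dt = 0 with L > 0: 0.00747H* = 0.472, so H* = 63.2.
Substitute into dH/dt = 0: 0.358(1 - 63.2/90.2) = 0.0258L*.
The bracket is 0.299, giving L* = 0.107/0.0258 = 4.16.

H* ≈ 63.2, L* ≈ 4.16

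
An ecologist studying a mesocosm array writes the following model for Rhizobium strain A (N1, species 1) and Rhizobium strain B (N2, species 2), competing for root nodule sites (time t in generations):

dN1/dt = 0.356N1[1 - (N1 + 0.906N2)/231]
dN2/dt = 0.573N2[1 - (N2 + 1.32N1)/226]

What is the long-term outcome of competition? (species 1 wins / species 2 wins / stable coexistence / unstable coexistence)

species 1 excludes species 2

Compare the nullcline intercepts: K1/α12 = 231/0.906 = 255 > K2 = 226; K2/α21 = 226/1.32 = 171 < K1 = 231.
Since the inequalities point opposite ways, species 1 can invade but species 2 cannot.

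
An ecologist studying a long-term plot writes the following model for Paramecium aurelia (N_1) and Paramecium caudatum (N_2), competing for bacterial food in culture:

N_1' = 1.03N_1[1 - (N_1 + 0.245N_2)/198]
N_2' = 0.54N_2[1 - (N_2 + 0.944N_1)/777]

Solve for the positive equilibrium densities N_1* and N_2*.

N_1* ≈ 9.93, N_2* ≈ 768

Setting both brackets to zero gives the nullclines N_1 + 0.245N_2 = 198 and 0.944N_1 + N_2 = 777.
Substituting N_2 = 777 - 0.944N_1 into the first: N_1(1 - 0.245·0.944) = 198 - 0.245·777.
So N_1* = 7.63/0.769 = 9.93, and then N_2* = 777 - 0.944·9.93 = 768.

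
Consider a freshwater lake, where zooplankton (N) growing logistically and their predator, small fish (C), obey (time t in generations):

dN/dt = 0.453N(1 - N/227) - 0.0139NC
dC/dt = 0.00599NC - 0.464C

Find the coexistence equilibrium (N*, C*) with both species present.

From dC/dt = 0 with C > 0: 0.00599N* = 0.464, so N* = 77.5.
Substitute into dN/dt = 0: 0.453(1 - 77.5/227) = 0.0139C*.
The bracket is 0.659, giving C* = 0.298/0.0139 = 21.5.

N* ≈ 77.5, C* ≈ 21.5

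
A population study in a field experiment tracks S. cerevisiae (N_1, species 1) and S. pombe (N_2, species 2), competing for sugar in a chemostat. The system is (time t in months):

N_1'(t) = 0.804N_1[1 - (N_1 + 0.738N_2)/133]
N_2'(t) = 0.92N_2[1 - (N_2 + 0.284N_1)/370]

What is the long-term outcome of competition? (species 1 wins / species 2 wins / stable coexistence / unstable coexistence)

Compare the nullcline intercepts: K1/α12 = 133/0.738 = 180 < K2 = 370; K2/α21 = 370/0.284 = 1300 > K1 = 133.
Since the inequalities point opposite ways, species 2 can invade but species 1 cannot.

species 2 excludes species 1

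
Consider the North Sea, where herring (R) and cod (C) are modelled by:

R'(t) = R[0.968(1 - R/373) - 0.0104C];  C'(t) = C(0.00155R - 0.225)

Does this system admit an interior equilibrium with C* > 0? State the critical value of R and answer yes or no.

The predator equation gives dC/dt > 0 only when R > 0.225/0.00155 = 145.
Without the predator, R → K = 373. Since 373 > 145, the predator can invade and persist.

Threshold R = 145; K > 145, so yes, the predator persists.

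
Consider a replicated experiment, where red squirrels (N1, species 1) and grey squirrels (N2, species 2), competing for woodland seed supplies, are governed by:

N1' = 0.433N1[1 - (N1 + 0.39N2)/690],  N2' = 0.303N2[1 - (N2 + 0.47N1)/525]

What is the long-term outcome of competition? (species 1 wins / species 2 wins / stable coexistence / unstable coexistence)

stable coexistence

Compare the nullcline intercepts: K1/α12 = 690/0.39 = 1770 > K2 = 525; K2/α21 = 525/0.47 = 1120 > K1 = 690.
Since both inequalities hold, each species can invade when rare, so the interior equilibrium is stable.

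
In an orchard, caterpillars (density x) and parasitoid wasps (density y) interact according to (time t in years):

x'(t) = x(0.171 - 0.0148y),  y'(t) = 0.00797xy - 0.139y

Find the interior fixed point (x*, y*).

x* ≈ 17.4, y* ≈ 11.6

Set dy/dt = 0 with y > 0: 0.00797x - 0.139 = 0, so x* = 0.139/0.00797 = 17.4.
Set dx/dt = 0 with x > 0: 0.171 - 0.0148y = 0, so y* = 0.171/0.0148 = 11.6.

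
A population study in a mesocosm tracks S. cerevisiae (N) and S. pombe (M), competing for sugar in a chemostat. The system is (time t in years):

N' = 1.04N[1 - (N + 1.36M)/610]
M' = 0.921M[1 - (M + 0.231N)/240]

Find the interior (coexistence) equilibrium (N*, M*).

Setting both brackets to zero gives the nullclines N + 1.36M = 610 and 0.231N + M = 240.
Substituting M = 240 - 0.231N into the first: N(1 - 1.36·0.231) = 610 - 1.36·240.
So N* = 284/0.686 = 414, and then M* = 240 - 0.231·414 = 144.

N* ≈ 414, M* ≈ 144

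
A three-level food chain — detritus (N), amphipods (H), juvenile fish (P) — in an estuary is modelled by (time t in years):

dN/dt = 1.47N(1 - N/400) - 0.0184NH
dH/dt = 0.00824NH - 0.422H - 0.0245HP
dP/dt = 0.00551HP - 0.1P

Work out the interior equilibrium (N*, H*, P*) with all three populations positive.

From dP/dt = 0: 0.00551H* = 0.1, so H* = 18.1.
From dN/dt = 0: 1.47(1 - N*/400) = 0.0184·18.1, giving N* = 400·(1 - 0.227) = 309.
From dH/dt = 0: 0.00824·309 - 0.422 = 0.0245P*, so P* = 2.13/0.0245 = 86.7.

N* ≈ 309, H* ≈ 18.1, P* ≈ 86.7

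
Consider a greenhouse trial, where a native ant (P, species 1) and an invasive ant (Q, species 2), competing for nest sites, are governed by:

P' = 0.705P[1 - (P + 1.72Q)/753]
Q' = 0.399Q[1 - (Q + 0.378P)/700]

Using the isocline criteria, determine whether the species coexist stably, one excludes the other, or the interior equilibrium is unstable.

species 2 excludes species 1

Compare the nullcline intercepts: K1/α12 = 753/1.72 = 438 < K2 = 700; K2/α21 = 700/0.378 = 1850 > K1 = 753.
Since the inequalities point opposite ways, species 2 can invade but species 1 cannot.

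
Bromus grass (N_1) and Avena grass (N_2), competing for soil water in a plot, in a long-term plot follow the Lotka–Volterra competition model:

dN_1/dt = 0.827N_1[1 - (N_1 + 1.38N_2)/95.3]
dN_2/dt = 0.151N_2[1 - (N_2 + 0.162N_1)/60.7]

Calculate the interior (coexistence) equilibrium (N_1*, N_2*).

N_1* ≈ 14.9, N_2* ≈ 58.3

Setting both brackets to zero gives the nullclines N_1 + 1.38N_2 = 95.3 and 0.162N_1 + N_2 = 60.7.
Substituting N_2 = 60.7 - 0.162N_1 into the first: N_1(1 - 1.38·0.162) = 95.3 - 1.38·60.7.
So N_1* = 11.5/0.776 = 14.9, and then N_2* = 60.7 - 0.162·14.9 = 58.3.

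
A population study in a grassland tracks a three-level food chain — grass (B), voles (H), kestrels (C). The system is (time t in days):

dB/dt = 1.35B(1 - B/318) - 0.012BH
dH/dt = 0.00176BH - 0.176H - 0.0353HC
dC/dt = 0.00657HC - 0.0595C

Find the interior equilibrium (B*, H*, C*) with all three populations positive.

From dC/dt = 0: 0.00657H* = 0.0595, so H* = 9.06.
From dB/dt = 0: 1.35(1 - B*/318) = 0.012·9.06, giving B* = 318·(1 - 0.0805) = 292.
From dH/dt = 0: 0.00176·292 - 0.176 = 0.0353C*, so C* = 0.339/0.0353 = 9.59.

B* ≈ 292, H* ≈ 9.06, C* ≈ 9.59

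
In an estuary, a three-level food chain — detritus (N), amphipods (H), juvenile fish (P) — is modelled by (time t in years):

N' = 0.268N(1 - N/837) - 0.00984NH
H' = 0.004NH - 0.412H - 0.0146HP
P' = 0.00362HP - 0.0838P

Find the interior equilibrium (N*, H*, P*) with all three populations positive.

N* ≈ 126, H* ≈ 23.1, P* ≈ 6.19

From dP/dt = 0: 0.00362H* = 0.0838, so H* = 23.1.
From dN/dt = 0: 0.268(1 - N*/837) = 0.00984·23.1, giving N* = 837·(1 - 0.85) = 126.
From dH/dt = 0: 0.004·126 - 0.412 = 0.0146P*, so P* = 0.0904/0.0146 = 6.19.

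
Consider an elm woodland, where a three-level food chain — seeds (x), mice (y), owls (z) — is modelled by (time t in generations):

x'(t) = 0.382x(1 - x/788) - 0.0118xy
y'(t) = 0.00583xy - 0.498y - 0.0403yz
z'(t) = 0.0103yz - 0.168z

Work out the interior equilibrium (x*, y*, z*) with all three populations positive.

x* ≈ 391, y* ≈ 16.3, z* ≈ 44.2

From dz/dt = 0: 0.0103y* = 0.168, so y* = 16.3.
From dx/dt = 0: 0.382(1 - x*/788) = 0.0118·16.3, giving x* = 788·(1 - 0.504) = 391.
From dy/dt = 0: 0.00583·391 - 0.498 = 0.0403z*, so z* = 1.78/0.0403 = 44.2.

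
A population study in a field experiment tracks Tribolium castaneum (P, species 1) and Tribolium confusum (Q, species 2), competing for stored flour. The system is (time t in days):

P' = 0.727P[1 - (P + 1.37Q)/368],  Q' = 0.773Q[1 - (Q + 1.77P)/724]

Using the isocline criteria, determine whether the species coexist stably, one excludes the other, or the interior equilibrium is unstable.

species 2 excludes species 1

Compare the nullcline intercepts: K1/α12 = 368/1.37 = 269 < K2 = 724; K2/α21 = 724/1.77 = 409 > K1 = 368.
Since the inequalities point opposite ways, species 2 can invade but species 1 cannot.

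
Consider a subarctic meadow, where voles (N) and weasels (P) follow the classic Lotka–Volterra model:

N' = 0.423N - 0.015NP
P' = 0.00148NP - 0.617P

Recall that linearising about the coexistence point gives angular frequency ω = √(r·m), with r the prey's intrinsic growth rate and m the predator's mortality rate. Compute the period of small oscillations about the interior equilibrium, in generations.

Here r = 0.423 and m = 0.617, so r·m = 0.261.
ω = √0.261 = 0.511 per generation, hence T = 2π/ω ≈ 12.3 generations.

T ≈ 12.3 generations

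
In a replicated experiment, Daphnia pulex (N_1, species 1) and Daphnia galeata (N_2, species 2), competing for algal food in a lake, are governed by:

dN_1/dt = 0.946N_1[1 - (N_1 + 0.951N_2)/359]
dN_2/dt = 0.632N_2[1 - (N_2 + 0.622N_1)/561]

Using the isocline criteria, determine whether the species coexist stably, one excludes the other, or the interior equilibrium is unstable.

species 2 excludes species 1

Compare the nullcline intercepts: K1/α12 = 359/0.951 = 377 < K2 = 561; K2/α21 = 561/0.622 = 902 > K1 = 359.
Since the inequalities point opposite ways, species 2 can invade but species 1 cannot.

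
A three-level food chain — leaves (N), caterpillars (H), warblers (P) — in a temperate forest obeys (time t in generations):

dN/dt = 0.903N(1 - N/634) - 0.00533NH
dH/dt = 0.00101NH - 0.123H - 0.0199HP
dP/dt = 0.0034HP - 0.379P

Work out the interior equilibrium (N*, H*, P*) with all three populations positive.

N* ≈ 217, H* ≈ 111, P* ≈ 4.83

From dP/dt = 0: 0.0034H* = 0.379, so H* = 111.
From dN/dt = 0: 0.903(1 - N*/634) = 0.00533·111, giving N* = 634·(1 - 0.658) = 217.
From dH/dt = 0: 0.00101·217 - 0.123 = 0.0199P*, so P* = 0.096/0.0199 = 4.83.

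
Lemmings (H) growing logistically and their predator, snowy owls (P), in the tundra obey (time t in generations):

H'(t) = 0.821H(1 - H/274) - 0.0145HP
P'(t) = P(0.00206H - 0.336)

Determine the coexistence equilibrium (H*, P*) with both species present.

H* ≈ 163, P* ≈ 22.9

From dP/dt = 0 with P > 0: 0.00206H* = 0.336, so H* = 163.
Substitute into dH/dt = 0: 0.821(1 - 163/274) = 0.0145P*.
The bracket is 0.405, giving P* = 0.332/0.0145 = 22.9.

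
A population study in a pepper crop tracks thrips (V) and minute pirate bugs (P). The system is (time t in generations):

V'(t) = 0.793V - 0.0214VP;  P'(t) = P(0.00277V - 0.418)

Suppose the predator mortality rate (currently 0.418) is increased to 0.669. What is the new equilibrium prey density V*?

V* ≈ 242

At the interior fixed point, setting dP/dt = 0 with P > 0 fixes V* = (predator death rate)/(VP coefficient) — independent of the other coefficients.
With the change, V* = 0.669/0.00277 = 242; it rises from 151.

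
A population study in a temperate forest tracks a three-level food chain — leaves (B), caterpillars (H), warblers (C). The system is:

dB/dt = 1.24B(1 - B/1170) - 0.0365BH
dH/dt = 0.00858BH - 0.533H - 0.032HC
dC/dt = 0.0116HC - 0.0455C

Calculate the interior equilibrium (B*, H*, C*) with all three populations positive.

From dC/dt = 0: 0.0116H* = 0.0455, so H* = 3.92.
From dB/dt = 0: 1.24(1 - B*/1170) = 0.0365·3.92, giving B* = 1170·(1 - 0.115) = 1030.
From dH/dt = 0: 0.00858·1030 - 0.533 = 0.032C*, so C* = 8.35/0.032 = 261.

B* ≈ 1030, H* ≈ 3.92, C* ≈ 261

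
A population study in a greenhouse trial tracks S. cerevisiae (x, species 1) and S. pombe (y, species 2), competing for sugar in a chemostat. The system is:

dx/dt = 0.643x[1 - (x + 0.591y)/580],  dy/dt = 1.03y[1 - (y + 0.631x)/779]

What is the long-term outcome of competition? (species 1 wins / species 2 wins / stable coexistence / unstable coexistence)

Compare the nullcline intercepts: K1/α12 = 580/0.591 = 981 > K2 = 779; K2/α21 = 779/0.631 = 1230 > K1 = 580.
Since both inequalities hold, each species can invade when rare, so the interior equilibrium is stable.

stable coexistence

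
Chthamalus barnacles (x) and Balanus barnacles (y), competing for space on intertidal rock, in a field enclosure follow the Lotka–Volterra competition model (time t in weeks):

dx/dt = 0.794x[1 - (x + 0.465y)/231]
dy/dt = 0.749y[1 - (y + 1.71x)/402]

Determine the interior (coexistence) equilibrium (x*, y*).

Setting both brackets to zero gives the nullclines x + 0.465y = 231 and 1.71x + y = 402.
Substituting y = 402 - 1.71x into the first: x(1 - 0.465·1.71) = 231 - 0.465·402.
So x* = 44.1/0.205 = 215, and then y* = 402 - 1.71·215 = 34.1.

x* ≈ 215, y* ≈ 34.1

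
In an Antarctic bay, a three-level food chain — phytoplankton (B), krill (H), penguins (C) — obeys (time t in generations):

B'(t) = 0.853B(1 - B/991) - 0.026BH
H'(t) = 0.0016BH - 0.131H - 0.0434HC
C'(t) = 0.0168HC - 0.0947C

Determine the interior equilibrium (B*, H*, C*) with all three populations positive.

B* ≈ 821, H* ≈ 5.64, C* ≈ 27.2

From dC/dt = 0: 0.0168H* = 0.0947, so H* = 5.64.
From dB/dt = 0: 0.853(1 - B*/991) = 0.026·5.64, giving B* = 991·(1 - 0.172) = 821.
From dH/dt = 0: 0.0016·821 - 0.131 = 0.0434C*, so C* = 1.18/0.0434 = 27.2.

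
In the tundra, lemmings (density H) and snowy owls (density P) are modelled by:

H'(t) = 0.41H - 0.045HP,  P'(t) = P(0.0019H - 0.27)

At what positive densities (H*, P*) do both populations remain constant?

H* ≈ 142, P* ≈ 9.11

Set dP/dt = 0 with P > 0: 0.0019H - 0.27 = 0, so H* = 0.27/0.0019 = 142.
Set dH/dt = 0 with H > 0: 0.41 - 0.045P = 0, so P* = 0.41/0.045 = 9.11.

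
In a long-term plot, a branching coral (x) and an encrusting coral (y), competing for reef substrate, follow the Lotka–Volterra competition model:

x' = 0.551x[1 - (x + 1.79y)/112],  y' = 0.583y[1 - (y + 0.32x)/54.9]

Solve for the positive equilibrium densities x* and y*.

x* ≈ 32.1, y* ≈ 44.6

Setting both brackets to zero gives the nullclines x + 1.79y = 112 and 0.32x + y = 54.9.
Substituting y = 54.9 - 0.32x into the first: x(1 - 1.79·0.32) = 112 - 1.79·54.9.
So x* = 13.7/0.427 = 32.1, and then y* = 54.9 - 0.32·32.1 = 44.6.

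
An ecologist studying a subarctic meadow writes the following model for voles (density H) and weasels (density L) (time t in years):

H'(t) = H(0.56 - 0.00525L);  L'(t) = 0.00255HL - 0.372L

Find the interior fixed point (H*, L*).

H* ≈ 146, L* ≈ 107

Set dL/dt = 0 with L > 0: 0.00255H - 0.372 = 0, so H* = 0.372/0.00255 = 146.
Set dH/dt = 0 with H > 0: 0.56 - 0.00525L = 0, so L* = 0.56/0.00525 = 107.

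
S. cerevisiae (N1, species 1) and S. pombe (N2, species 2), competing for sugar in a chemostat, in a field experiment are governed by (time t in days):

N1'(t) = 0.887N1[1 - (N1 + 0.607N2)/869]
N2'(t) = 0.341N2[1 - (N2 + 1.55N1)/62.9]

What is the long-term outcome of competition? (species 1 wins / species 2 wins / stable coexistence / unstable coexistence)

species 1 excludes species 2

Compare the nullcline intercepts: K1/α12 = 869/0.607 = 1430 > K2 = 62.9; K2/α21 = 62.9/1.55 = 40.6 < K1 = 869.
Since the inequalities point opposite ways, species 1 can invade but species 2 cannot.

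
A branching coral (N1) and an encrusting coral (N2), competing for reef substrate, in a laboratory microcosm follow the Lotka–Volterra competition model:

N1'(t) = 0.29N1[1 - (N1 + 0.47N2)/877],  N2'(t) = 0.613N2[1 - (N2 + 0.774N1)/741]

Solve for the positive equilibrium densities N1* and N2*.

N1* ≈ 831, N2* ≈ 97.8

Setting both brackets to zero gives the nullclines N1 + 0.47N2 = 877 and 0.774N1 + N2 = 741.
Substituting N2 = 741 - 0.774N1 into the first: N1(1 - 0.47·0.774) = 877 - 0.47·741.
So N1* = 529/0.636 = 831, and then N2* = 741 - 0.774·831 = 97.8.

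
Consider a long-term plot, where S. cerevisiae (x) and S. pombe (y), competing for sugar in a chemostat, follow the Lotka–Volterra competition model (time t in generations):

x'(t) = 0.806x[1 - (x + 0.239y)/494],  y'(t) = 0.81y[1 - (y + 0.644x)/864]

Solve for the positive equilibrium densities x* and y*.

Setting both brackets to zero gives the nullclines x + 0.239y = 494 and 0.644x + y = 864.
Substituting y = 864 - 0.644x into the first: x(1 - 0.239·0.644) = 494 - 0.239·864.
So x* = 288/0.846 = 340, and then y* = 864 - 0.644·340 = 645.

x* ≈ 340, y* ≈ 645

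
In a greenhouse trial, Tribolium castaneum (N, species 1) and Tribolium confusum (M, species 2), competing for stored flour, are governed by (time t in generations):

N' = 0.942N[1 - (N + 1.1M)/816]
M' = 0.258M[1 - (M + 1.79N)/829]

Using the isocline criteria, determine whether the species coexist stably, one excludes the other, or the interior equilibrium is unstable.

Compare the nullcline intercepts: K1/α12 = 816/1.1 = 742 < K2 = 829; K2/α21 = 829/1.79 = 463 < K1 = 816.
Since both are reversed, neither can invade when rare; the interior point is a saddle.

unstable coexistence (outcome depends on initial conditions)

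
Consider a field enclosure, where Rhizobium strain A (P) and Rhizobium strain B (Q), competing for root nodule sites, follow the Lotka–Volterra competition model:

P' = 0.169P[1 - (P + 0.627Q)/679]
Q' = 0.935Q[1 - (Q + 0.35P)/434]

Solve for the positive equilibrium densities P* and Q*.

Setting both brackets to zero gives the nullclines P + 0.627Q = 679 and 0.35P + Q = 434.
Substituting Q = 434 - 0.35P into the first: P(1 - 0.627·0.35) = 679 - 0.627·434.
So P* = 407/0.781 = 521, and then Q* = 434 - 0.35·521 = 252.

P* ≈ 521, Q* ≈ 252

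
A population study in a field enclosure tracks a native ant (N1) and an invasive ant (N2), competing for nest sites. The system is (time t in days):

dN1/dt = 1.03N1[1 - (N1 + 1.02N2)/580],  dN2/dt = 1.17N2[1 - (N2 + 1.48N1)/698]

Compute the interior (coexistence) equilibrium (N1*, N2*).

N1* ≈ 259, N2* ≈ 315

Setting both brackets to zero gives the nullclines N1 + 1.02N2 = 580 and 1.48N1 + N2 = 698.
Substituting N2 = 698 - 1.48N1 into the first: N1(1 - 1.02·1.48) = 580 - 1.02·698.
So N1* = -132/-0.51 = 259, and then N2* = 698 - 1.48·259 = 315.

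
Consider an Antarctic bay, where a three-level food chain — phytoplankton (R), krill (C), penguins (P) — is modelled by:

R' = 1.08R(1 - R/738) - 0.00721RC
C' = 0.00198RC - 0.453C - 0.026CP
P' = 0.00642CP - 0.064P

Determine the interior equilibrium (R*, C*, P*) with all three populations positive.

R* ≈ 689, C* ≈ 9.97, P* ≈ 35

From dP/dt = 0: 0.00642C* = 0.064, so C* = 9.97.
From dR/dt = 0: 1.08(1 - R*/738) = 0.00721·9.97, giving R* = 738·(1 - 0.0666) = 689.
From dC/dt = 0: 0.00198·689 - 0.453 = 0.026P*, so P* = 0.911/0.026 = 35.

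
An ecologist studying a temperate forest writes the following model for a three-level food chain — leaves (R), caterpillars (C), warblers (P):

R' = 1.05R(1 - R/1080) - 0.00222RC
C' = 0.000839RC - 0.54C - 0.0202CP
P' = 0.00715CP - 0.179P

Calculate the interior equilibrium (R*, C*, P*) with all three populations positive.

From dP/dt = 0: 0.00715C* = 0.179, so C* = 25.
From dR/dt = 0: 1.05(1 - R*/1080) = 0.00222·25, giving R* = 1080·(1 - 0.0529) = 1020.
From dC/dt = 0: 0.000839·1020 - 0.54 = 0.0202P*, so P* = 0.318/0.0202 = 15.8.

R* ≈ 1020, C* ≈ 25, P* ≈ 15.8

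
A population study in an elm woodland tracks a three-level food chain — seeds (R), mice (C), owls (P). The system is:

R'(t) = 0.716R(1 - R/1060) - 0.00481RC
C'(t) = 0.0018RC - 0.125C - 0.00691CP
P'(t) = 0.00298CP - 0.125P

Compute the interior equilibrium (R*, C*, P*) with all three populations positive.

R* ≈ 761, C* ≈ 41.9, P* ≈ 180

From dP/dt = 0: 0.00298C* = 0.125, so C* = 41.9.
From dR/dt = 0: 0.716(1 - R*/1060) = 0.00481·41.9, giving R* = 1060·(1 - 0.282) = 761.
From dC/dt = 0: 0.0018·761 - 0.125 = 0.00691P*, so P* = 1.25/0.00691 = 180.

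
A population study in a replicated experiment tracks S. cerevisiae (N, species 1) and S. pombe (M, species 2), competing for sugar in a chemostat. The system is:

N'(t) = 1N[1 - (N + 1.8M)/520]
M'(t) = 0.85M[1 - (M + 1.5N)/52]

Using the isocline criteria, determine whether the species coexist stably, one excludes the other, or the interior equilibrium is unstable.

species 1 excludes species 2

Compare the nullcline intercepts: K1/α12 = 520/1.8 = 289 > K2 = 52; K2/α21 = 52/1.5 = 34.7 < K1 = 520.
Since the inequalities point opposite ways, species 1 can invade but species 2 cannot.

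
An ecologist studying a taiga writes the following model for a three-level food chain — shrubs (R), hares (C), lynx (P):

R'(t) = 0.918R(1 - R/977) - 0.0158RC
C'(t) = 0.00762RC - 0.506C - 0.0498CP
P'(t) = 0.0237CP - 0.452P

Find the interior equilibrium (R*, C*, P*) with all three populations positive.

From dP/dt = 0: 0.0237C* = 0.452, so C* = 19.1.
From dR/dt = 0: 0.918(1 - R*/977) = 0.0158·19.1, giving R* = 977·(1 - 0.328) = 656.
From dC/dt = 0: 0.00762·656 - 0.506 = 0.0498P*, so P* = 4.5/0.0498 = 90.3.

R* ≈ 656, C* ≈ 19.1, P* ≈ 90.3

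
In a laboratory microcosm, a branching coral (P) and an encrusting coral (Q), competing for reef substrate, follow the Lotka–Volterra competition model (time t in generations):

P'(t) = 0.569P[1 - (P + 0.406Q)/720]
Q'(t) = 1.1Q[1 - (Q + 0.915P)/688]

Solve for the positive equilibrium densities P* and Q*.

P* ≈ 701, Q* ≈ 46.5

Setting both brackets to zero gives the nullclines P + 0.406Q = 720 and 0.915P + Q = 688.
Substituting Q = 688 - 0.915P into the first: P(1 - 0.406·0.915) = 720 - 0.406·688.
So P* = 441/0.629 = 701, and then Q* = 688 - 0.915·701 = 46.5.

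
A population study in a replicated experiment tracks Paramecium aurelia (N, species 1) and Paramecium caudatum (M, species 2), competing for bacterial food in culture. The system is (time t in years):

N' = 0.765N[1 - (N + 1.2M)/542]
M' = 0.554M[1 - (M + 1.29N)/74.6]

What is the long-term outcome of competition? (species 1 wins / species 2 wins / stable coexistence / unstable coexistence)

Compare the nullcline intercepts: K1/α12 = 542/1.2 = 452 > K2 = 74.6; K2/α21 = 74.6/1.29 = 57.8 < K1 = 542.
Since the inequalities point opposite ways, species 1 can invade but species 2 cannot.

species 1 excludes species 2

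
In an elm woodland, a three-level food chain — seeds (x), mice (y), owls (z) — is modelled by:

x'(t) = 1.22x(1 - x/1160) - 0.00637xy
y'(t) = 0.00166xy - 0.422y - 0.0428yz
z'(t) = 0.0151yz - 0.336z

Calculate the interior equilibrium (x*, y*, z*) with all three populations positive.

x* ≈ 1030, y* ≈ 22.3, z* ≈ 29.9

From dz/dt = 0: 0.0151y* = 0.336, so y* = 22.3.
From dx/dt = 0: 1.22(1 - x*/1160) = 0.00637·22.3, giving x* = 1160·(1 - 0.116) = 1030.
From dy/dt = 0: 0.00166·1030 - 0.422 = 0.0428z*, so z* = 1.28/0.0428 = 29.9.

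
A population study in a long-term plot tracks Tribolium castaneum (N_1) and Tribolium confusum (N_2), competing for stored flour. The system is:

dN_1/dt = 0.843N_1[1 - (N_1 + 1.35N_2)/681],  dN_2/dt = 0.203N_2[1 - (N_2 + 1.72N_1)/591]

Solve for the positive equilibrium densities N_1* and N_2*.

Setting both brackets to zero gives the nullclines N_1 + 1.35N_2 = 681 and 1.72N_1 + N_2 = 591.
Substituting N_2 = 591 - 1.72N_1 into the first: N_1(1 - 1.35·1.72) = 681 - 1.35·591.
So N_1* = -117/-1.32 = 88.4, and then N_2* = 591 - 1.72·88.4 = 439.

N_1* ≈ 88.4, N_2* ≈ 439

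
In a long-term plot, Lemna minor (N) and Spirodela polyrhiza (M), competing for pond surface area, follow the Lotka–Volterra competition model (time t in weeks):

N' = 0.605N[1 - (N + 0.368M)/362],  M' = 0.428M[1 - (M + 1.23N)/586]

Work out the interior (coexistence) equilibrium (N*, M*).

Setting both brackets to zero gives the nullclines N + 0.368M = 362 and 1.23N + M = 586.
Substituting M = 586 - 1.23N into the first: N(1 - 0.368·1.23) = 362 - 0.368·586.
So N* = 146/0.547 = 267, and then M* = 586 - 1.23·267 = 257.

N* ≈ 267, M* ≈ 257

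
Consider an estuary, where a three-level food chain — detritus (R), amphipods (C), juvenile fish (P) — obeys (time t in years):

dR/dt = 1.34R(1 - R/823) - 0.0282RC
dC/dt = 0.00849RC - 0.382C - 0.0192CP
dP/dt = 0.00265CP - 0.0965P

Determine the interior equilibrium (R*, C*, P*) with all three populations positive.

R* ≈ 192, C* ≈ 36.4, P* ≈ 65.1

From dP/dt = 0: 0.00265C* = 0.0965, so C* = 36.4.
From dR/dt = 0: 1.34(1 - R*/823) = 0.0282·36.4, giving R* = 823·(1 - 0.766) = 192.
From dC/dt = 0: 0.00849·192 - 0.382 = 0.0192P*, so P* = 1.25/0.0192 = 65.1.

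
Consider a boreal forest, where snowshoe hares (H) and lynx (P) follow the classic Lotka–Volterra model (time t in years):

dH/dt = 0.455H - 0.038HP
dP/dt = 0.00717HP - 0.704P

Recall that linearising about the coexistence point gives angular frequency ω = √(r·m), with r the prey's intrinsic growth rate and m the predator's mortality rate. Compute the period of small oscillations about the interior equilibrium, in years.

Here r = 0.455 and m = 0.704, so r·m = 0.32.
ω = √0.32 = 0.566 per year, hence T = 2π/ω ≈ 11.1 years.

T ≈ 11.1 years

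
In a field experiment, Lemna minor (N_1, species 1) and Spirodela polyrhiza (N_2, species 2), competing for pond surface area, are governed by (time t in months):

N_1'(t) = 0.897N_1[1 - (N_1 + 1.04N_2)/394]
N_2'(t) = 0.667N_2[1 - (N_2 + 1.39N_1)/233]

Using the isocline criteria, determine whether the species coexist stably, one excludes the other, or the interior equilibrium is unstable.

Compare the nullcline intercepts: K1/α12 = 394/1.04 = 379 > K2 = 233; K2/α21 = 233/1.39 = 168 < K1 = 394.
Since the inequalities point opposite ways, species 1 can invade but species 2 cannot.

species 1 excludes species 2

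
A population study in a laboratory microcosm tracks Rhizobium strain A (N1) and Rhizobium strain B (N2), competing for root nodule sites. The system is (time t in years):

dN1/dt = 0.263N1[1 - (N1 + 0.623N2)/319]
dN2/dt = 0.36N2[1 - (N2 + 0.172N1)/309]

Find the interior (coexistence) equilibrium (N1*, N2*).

Setting both brackets to zero gives the nullclines N1 + 0.623N2 = 319 and 0.172N1 + N2 = 309.
Substituting N2 = 309 - 0.172N1 into the first: N1(1 - 0.623·0.172) = 319 - 0.623·309.
So N1* = 126/0.893 = 142, and then N2* = 309 - 0.172·142 = 285.

N1* ≈ 142, N2* ≈ 285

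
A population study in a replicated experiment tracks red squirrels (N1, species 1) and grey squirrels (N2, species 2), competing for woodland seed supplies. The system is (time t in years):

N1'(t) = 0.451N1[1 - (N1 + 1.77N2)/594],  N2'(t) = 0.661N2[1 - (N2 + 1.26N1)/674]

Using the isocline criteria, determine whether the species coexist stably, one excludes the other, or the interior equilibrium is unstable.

unstable coexistence (outcome depends on initial conditions)

Compare the nullcline intercepts: K1/α12 = 594/1.77 = 336 < K2 = 674; K2/α21 = 674/1.26 = 535 < K1 = 594.
Since both are reversed, neither can invade when rare; the interior point is a saddle.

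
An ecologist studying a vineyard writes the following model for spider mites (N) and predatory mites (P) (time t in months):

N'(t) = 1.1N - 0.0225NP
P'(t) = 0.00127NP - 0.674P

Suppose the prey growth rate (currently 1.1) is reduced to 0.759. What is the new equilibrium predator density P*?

P* ≈ 33.7

At the interior fixed point, setting dN/dt = 0 with N > 0 fixes P* = (prey growth rate)/(NP coefficient) — independent of the other coefficients.
With the change, P* = 0.759/0.0225 = 33.7; it falls from 48.9.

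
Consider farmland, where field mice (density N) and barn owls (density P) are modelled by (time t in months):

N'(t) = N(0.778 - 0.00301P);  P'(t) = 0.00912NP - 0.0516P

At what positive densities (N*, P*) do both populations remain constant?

Set dP/dt = 0 with P > 0: 0.00912N - 0.0516 = 0, so N* = 0.0516/0.00912 = 5.66.
Set dN/dt = 0 with N > 0: 0.778 - 0.00301P = 0, so P* = 0.778/0.00301 = 258.

N* ≈ 5.66, P* ≈ 258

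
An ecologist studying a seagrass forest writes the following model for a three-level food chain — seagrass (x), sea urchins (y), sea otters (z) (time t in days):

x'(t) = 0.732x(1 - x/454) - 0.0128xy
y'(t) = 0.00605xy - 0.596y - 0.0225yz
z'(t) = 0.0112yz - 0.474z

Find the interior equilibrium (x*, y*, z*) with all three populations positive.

From dz/dt = 0: 0.0112y* = 0.474, so y* = 42.3.
From dx/dt = 0: 0.732(1 - x*/454) = 0.0128·42.3, giving x* = 454·(1 - 0.74) = 118.
From dy/dt = 0: 0.00605·118 - 0.596 = 0.0225z*, so z* = 0.118/0.0225 = 5.25.

x* ≈ 118, y* ≈ 42.3, z* ≈ 5.25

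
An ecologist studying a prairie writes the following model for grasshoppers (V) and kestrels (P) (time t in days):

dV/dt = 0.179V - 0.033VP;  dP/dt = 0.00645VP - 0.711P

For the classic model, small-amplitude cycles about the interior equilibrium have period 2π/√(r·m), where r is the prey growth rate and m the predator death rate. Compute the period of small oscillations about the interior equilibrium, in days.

Here r = 0.179 and m = 0.711, so r·m = 0.127.
ω = √0.127 = 0.357 per day, hence T = 2π/ω ≈ 17.6 days.

T ≈ 17.6 days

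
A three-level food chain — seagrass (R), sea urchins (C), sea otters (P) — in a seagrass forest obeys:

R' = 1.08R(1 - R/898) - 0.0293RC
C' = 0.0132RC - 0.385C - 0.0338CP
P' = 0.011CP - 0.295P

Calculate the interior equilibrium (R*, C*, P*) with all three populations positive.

From dP/dt = 0: 0.011C* = 0.295, so C* = 26.8.
From dR/dt = 0: 1.08(1 - R*/898) = 0.0293·26.8, giving R* = 898·(1 - 0.728) = 245.
From dC/dt = 0: 0.0132·245 - 0.385 = 0.0338P*, so P* = 2.84/0.0338 = 84.2.

R* ≈ 245, C* ≈ 26.8, P* ≈ 84.2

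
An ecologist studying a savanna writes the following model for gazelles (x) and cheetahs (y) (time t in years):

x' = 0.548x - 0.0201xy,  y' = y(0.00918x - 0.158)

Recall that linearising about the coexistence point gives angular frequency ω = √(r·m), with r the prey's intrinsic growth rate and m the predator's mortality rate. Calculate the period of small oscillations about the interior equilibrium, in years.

Here r = 0.548 and m = 0.158, so r·m = 0.0866.
ω = √0.0866 = 0.294 per year, hence T = 2π/ω ≈ 21.4 years.

T ≈ 21.4 years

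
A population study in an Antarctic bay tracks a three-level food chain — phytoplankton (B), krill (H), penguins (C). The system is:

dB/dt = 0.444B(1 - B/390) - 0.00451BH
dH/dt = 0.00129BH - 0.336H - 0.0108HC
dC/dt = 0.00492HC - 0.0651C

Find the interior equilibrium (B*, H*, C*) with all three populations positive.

From dC/dt = 0: 0.00492H* = 0.0651, so H* = 13.2.
From dB/dt = 0: 0.444(1 - B*/390) = 0.00451·13.2, giving B* = 390·(1 - 0.134) = 338.
From dH/dt = 0: 0.00129·338 - 0.336 = 0.0108C*, so C* = 0.0995/0.0108 = 9.21.

B* ≈ 338, H* ≈ 13.2, C* ≈ 9.21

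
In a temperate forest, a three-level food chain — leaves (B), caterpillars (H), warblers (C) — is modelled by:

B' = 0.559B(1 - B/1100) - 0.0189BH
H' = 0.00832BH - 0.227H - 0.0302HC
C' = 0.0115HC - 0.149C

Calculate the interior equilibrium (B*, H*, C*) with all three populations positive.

B* ≈ 618, H* ≈ 13, C* ≈ 163

From dC/dt = 0: 0.0115H* = 0.149, so H* = 13.
From dB/dt = 0: 0.559(1 - B*/1100) = 0.0189·13, giving B* = 1100·(1 - 0.438) = 618.
From dH/dt = 0: 0.00832·618 - 0.227 = 0.0302C*, so C* = 4.92/0.0302 = 163.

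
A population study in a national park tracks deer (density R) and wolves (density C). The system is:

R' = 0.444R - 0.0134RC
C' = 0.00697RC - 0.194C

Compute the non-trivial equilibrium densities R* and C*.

R* ≈ 27.8, C* ≈ 33.1

Set dC/dt = 0 with C > 0: 0.00697R - 0.194 = 0, so R* = 0.194/0.00697 = 27.8.
Set dR/dt = 0 with R > 0: 0.444 - 0.0134C = 0, so C* = 0.444/0.0134 = 33.1.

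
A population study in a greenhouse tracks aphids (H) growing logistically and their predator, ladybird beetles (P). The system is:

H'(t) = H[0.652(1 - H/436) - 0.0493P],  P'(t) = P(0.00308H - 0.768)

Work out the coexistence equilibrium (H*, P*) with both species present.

H* ≈ 249, P* ≈ 5.66

From dP/dt = 0 with P > 0: 0.00308H* = 0.768, so H* = 249.
Substitute into dH/dt = 0: 0.652(1 - 249/436) = 0.0493P*.
The bracket is 0.428, giving P* = 0.279/0.0493 = 5.66.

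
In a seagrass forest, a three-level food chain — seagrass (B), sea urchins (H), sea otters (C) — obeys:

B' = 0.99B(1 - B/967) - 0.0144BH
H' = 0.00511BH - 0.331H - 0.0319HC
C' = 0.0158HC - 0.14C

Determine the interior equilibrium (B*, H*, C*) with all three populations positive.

From dC/dt = 0: 0.0158H* = 0.14, so H* = 8.86.
From dB/dt = 0: 0.99(1 - B*/967) = 0.0144·8.86, giving B* = 967·(1 - 0.129) = 842.
From dH/dt = 0: 0.00511·842 - 0.331 = 0.0319C*, so C* = 3.97/0.0319 = 125.

B* ≈ 842, H* ≈ 8.86, C* ≈ 125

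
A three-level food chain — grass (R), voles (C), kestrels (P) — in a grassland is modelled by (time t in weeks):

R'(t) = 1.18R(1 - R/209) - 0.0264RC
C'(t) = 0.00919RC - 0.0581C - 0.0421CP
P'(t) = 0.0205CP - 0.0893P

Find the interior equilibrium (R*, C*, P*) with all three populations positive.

From dP/dt = 0: 0.0205C* = 0.0893, so C* = 4.36.
From dR/dt = 0: 1.18(1 - R*/209) = 0.0264·4.36, giving R* = 209·(1 - 0.0975) = 189.
From dC/dt = 0: 0.00919·189 - 0.0581 = 0.0421P*, so P* = 1.68/0.0421 = 39.8.

R* ≈ 189, C* ≈ 4.36, P* ≈ 39.8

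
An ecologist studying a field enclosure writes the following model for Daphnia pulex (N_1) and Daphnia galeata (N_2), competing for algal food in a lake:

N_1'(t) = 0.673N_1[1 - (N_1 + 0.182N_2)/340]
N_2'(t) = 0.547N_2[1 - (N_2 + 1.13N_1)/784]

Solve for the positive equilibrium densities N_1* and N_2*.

N_1* ≈ 248, N_2* ≈ 503

Setting both brackets to zero gives the nullclines N_1 + 0.182N_2 = 340 and 1.13N_1 + N_2 = 784.
Substituting N_2 = 784 - 1.13N_1 into the first: N_1(1 - 0.182·1.13) = 340 - 0.182·784.
So N_1* = 197/0.794 = 248, and then N_2* = 784 - 1.13·248 = 503.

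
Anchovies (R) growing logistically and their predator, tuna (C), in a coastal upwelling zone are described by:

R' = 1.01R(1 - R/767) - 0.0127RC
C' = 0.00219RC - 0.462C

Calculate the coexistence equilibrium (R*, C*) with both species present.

From dC/dt = 0 with C > 0: 0.00219R* = 0.462, so R* = 211.
Substitute into dR/dt = 0: 1.01(1 - 211/767) = 0.0127C*.
The bracket is 0.725, giving C* = 0.732/0.0127 = 57.7.

R* ≈ 211, C* ≈ 57.7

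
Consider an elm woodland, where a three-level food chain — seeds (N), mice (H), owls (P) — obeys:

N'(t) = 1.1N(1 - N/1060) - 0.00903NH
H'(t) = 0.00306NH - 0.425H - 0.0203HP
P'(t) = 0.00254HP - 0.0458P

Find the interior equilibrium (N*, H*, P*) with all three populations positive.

N* ≈ 903, H* ≈ 18, P* ≈ 115

From dP/dt = 0: 0.00254H* = 0.0458, so H* = 18.
From dN/dt = 0: 1.1(1 - N*/1060) = 0.00903·18, giving N* = 1060·(1 - 0.148) = 903.
From dH/dt = 0: 0.00306·903 - 0.425 = 0.0203P*, so P* = 2.34/0.0203 = 115.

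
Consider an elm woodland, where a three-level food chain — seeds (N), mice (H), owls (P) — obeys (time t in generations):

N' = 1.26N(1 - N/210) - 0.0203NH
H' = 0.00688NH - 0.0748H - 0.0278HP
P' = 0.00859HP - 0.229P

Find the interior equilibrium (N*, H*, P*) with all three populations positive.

N* ≈ 120, H* ≈ 26.7, P* ≈ 27

From dP/dt = 0: 0.00859H* = 0.229, so H* = 26.7.
From dN/dt = 0: 1.26(1 - N*/210) = 0.0203·26.7, giving N* = 210·(1 - 0.43) = 120.
From dH/dt = 0: 0.00688·120 - 0.0748 = 0.0278P*, so P* = 0.749/0.0278 = 27.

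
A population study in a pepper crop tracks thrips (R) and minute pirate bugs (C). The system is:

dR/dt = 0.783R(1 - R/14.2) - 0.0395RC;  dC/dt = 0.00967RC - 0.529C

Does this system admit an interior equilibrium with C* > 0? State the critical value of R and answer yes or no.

The predator equation gives dC/dt > 0 only when R > 0.529/0.00967 = 54.7.
Without the predator, R → K = 14.2. Since 14.2 < 54.7, the predator cannot invade.

Threshold R = 54.7; K < 54.7, so no, the predator goes extinct.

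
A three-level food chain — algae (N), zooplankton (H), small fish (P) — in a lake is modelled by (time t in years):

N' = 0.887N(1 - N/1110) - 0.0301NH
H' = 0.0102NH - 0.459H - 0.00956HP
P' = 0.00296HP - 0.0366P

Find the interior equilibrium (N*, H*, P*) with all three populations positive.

From dP/dt = 0: 0.00296H* = 0.0366, so H* = 12.4.
From dN/dt = 0: 0.887(1 - N*/1110) = 0.0301·12.4, giving N* = 1110·(1 - 0.42) = 644.
From dH/dt = 0: 0.0102·644 - 0.459 = 0.00956P*, so P* = 6.11/0.00956 = 639.

N* ≈ 644, H* ≈ 12.4, P* ≈ 639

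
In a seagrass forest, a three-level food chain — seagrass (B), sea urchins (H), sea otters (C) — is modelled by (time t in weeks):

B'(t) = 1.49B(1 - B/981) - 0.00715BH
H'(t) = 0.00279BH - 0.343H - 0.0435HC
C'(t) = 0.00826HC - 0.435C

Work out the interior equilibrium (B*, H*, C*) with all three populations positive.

From dC/dt = 0: 0.00826H* = 0.435, so H* = 52.7.
From dB/dt = 0: 1.49(1 - B*/981) = 0.00715·52.7, giving B* = 981·(1 - 0.253) = 733.
From dH/dt = 0: 0.00279·733 - 0.343 = 0.0435C*, so C* = 1.7/0.0435 = 39.1.

B* ≈ 733, H* ≈ 52.7, C* ≈ 39.1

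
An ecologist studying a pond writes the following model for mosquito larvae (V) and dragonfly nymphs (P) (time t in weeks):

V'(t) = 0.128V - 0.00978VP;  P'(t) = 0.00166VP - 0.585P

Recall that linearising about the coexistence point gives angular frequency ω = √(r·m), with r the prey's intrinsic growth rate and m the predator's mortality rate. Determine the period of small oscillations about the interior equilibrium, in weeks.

T ≈ 23 weeks

Here r = 0.128 and m = 0.585, so r·m = 0.0749.
ω = √0.0749 = 0.274 per week, hence T = 2π/ω ≈ 23 weeks.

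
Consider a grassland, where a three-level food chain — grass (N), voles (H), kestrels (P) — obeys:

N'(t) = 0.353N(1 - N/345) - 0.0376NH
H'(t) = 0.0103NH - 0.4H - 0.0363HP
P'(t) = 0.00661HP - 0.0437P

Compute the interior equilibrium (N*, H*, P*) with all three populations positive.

N* ≈ 102, H* ≈ 6.61, P* ≈ 17.9

From dP/dt = 0: 0.00661H* = 0.0437, so H* = 6.61.
From dN/dt = 0: 0.353(1 - N*/345) = 0.0376·6.61, giving N* = 345·(1 - 0.704) = 102.
From dH/dt = 0: 0.0103·102 - 0.4 = 0.0363P*, so P* = 0.651/0.0363 = 17.9.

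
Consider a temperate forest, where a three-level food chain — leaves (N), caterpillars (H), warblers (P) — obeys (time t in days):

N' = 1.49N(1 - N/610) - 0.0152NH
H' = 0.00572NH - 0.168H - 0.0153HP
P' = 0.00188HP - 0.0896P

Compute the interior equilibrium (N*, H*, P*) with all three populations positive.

N* ≈ 313, H* ≈ 47.7, P* ≈ 106

From dP/dt = 0: 0.00188H* = 0.0896, so H* = 47.7.
From dN/dt = 0: 1.49(1 - N*/610) = 0.0152·47.7, giving N* = 610·(1 - 0.486) = 313.
From dH/dt = 0: 0.00572·313 - 0.168 = 0.0153P*, so P* = 1.62/0.0153 = 106.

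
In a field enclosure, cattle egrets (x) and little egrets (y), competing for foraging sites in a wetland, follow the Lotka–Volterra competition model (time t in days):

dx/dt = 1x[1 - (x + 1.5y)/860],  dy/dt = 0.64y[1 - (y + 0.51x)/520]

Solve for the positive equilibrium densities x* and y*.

Setting both brackets to zero gives the nullclines x + 1.5y = 860 and 0.51x + y = 520.
Substituting y = 520 - 0.51x into the first: x(1 - 1.5·0.51) = 860 - 1.5·520.
So x* = 80/0.235 = 340, and then y* = 520 - 0.51·340 = 346.

x* ≈ 340, y* ≈ 346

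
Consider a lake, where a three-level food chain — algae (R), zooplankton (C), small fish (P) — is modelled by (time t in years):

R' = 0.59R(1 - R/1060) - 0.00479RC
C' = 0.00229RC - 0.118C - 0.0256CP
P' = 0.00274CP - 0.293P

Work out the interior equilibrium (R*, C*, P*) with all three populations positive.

From dP/dt = 0: 0.00274C* = 0.293, so C* = 107.
From dR/dt = 0: 0.59(1 - R*/1060) = 0.00479·107, giving R* = 1060·(1 - 0.868) = 140.
From dC/dt = 0: 0.00229·140 - 0.118 = 0.0256P*, so P* = 0.202/0.0256 = 7.89.

R* ≈ 140, C* ≈ 107, P* ≈ 7.89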